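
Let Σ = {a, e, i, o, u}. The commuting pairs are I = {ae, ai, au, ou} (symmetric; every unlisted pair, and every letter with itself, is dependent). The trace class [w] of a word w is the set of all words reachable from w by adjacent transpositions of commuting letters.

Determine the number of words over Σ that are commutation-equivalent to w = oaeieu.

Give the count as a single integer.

piece 0:o — minimal
piece 1:a rests on {0:o}
piece 2:e rests on {0:o}
piece 3:i rests on {2:e}
piece 4:e rests on {3:i}
piece 5:u rests on {4:e}
minimal pieces: {0:o}
ways to finish when only these pieces remain (= sum over removing one remaining piece with nothing left below it):
  1 left: {1}→1  {5}→1
  2 left: {1,5}→2  {4,5}→1
  3 left: {1,4,5}→3  {3,4,5}→1
  4 left: {1,3,4,5}→4  {2,3,4,5}→1
  placing 0:o first → 5 extensions

5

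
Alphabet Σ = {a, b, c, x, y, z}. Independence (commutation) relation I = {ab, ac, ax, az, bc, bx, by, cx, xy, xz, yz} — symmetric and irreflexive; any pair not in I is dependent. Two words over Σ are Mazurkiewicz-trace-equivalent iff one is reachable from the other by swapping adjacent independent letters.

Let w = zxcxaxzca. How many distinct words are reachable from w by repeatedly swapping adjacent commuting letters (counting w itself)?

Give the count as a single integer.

1260

piece 0:z — minimal
piece 1:x — minimal
piece 2:c rests on {0:z}
piece 3:x rests on {1:x}
piece 4:a — minimal
piece 5:x rests on {3:x}
piece 6:z rests on {2:c}
piece 7:c rests on {6:z}
piece 8:a rests on {4:a}
minimal pieces: {0:z, 1:x, 4:a}
ways to finish when only these pieces remain (= sum over removing one remaining piece with nothing left below it):
  1 left: {5}→1  {7}→1  {8}→1
  2 left: {3,5}→1  {4,8}→1  {5,7}→2  {5,8}→2  {6,7}→1  {7,8}→2
  3 left: {1,3,5}→1  {2,6,7}→1  {3,5,7}→3  {3,5,8}→3  {4,5,8}→3  {4,7,8}→3  {5,6,7}→3  {5,7,8}→6  {6,7,8}→3
  4 left: {0,2,6,7}→1  {1,3,5,7}→4  {1,3,5,8}→4  {2,5,6,7}→4  {2,6,7,8}→4  {3,4,5,8}→6  {3,5,6,7}→6  {3,5,7,8}→12  {4,5,7,8}→12  {4,6,7,8}→6  {5,6,7,8}→12
  5 left: {0,2,5,6,7}→5  {0,2,6,7,8}→5  {1,3,4,5,8}→10  {1,3,5,6,7}→10  {1,3,5,7,8}→20  {2,3,5,6,7}→10  {2,4,6,7,8}→10  {2,5,6,7,8}→20  {3,4,5,7,8}→30  {3,5,6,7,8}→30  {4,5,6,7,8}→30
  6 left: {0,2,3,5,6,7}→15  {0,2,4,6,7,8}→15  {0,2,5,6,7,8}→30  {1,2,3,5,6,7}→20  {1,3,4,5,7,8}→60  {1,3,5,6,7,8}→60  {2,3,5,6,7,8}→60  {2,4,5,6,7,8}→60  {3,4,5,6,7,8}→90
  7 left: {0,1,2,3,5,6,7}→35  {0,2,3,5,6,7,8}→105  {0,2,4,5,6,7,8}→105  {1,2,3,5,6,7,8}→140  {1,3,4,5,6,7,8}→210  {2,3,4,5,6,7,8}→210
  placing 0:z first → 560 extensions
  placing 1:x first → 420 extensions
  placing 4:a first → 280 extensions
total linear extensions = 1260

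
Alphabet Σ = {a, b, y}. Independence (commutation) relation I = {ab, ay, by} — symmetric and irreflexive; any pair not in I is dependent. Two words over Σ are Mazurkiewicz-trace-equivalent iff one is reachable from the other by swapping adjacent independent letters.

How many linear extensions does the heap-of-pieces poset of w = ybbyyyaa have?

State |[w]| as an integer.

420

#0=y has no predecessor
#1=b has no predecessor
#2=b depends on [1:b]
#3=y depends on [0:y]
#4=y depends on [3:y]
#5=y depends on [4:y]
#6=a has no predecessor
#7=a depends on [6:a]
sources: [0:y, 1:b, 6:a]
N(rest) = Σ N(rest − s) over sources s of rest; N(one piece) = 1:
  size 1 → [2]=1  [5]=1  [7]=1
  size 2 → [1,2]=1  [2,5]=2  [2,7]=2  [4,5]=1  [5,7]=2  [6,7]=1
  size 3 → [1,2,5]=3  [1,2,7]=3  [2,4,5]=3  [2,5,7]=6  [2,6,7]=3  [3,4,5]=1  [4,5,7]=3  [5,6,7]=3
  size 4 → [0,3,4,5]=1  [1,2,4,5]=6  [1,2,5,7]=12  [1,2,6,7]=6  [2,3,4,5]=4  [2,4,5,7]=12  [2,5,6,7]=12  [3,4,5,7]=4  [4,5,6,7]=6
  size 5 → [0,2,3,4,5]=5  [0,3,4,5,7]=5  [1,2,3,4,5]=10  [1,2,4,5,7]=30  [1,2,5,6,7]=30  [2,3,4,5,7]=20  [2,4,5,6,7]=30  [3,4,5,6,7]=10
  size 6 → [0,1,2,3,4,5]=15  [0,2,3,4,5,7]=30  [0,3,4,5,6,7]=15  [1,2,3,4,5,7]=60  [1,2,4,5,6,7]=90  [2,3,4,5,6,7]=60
  first=0(y) contributes 210
  first=1(b) contributes 105
  first=6(a) contributes 105
|[w]| = 420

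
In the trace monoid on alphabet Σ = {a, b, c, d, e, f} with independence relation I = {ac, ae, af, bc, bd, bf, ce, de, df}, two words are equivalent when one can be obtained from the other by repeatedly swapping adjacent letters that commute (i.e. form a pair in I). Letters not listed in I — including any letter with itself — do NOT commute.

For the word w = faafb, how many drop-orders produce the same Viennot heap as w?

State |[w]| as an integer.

10

0(f) covers ∅
1(a) covers ∅
2(a) covers 1:a
3(f) covers 0:f
4(b) covers 2:a
floor of heap: 0:f, 1:a
completions by unplaced set U, small U first (add the entries for U minus each lowest piece of U):
  |U|=1: {3}:1  {4}:1
  |U|=2: {0,3}:1  {2,4}:1  {3,4}:2
  |U|=3: {0,3,4}:3  {1,2,4}:1  {2,3,4}:3
  start at 0(f): 4
  start at 1(a): 6
sum over floor = 10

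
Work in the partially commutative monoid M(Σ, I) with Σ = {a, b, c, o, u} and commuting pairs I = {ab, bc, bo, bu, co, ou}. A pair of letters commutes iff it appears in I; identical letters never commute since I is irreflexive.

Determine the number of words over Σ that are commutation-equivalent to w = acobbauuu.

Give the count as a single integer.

72

drop 0:a onto floor
drop 1:c onto {0:a}
drop 2:o onto {0:a}
drop 3:b onto floor
drop 4:b onto {3:b}
drop 5:a onto {1:c, 2:o}
drop 6:u onto {5:a}
drop 7:u onto {6:u}
drop 8:u onto {7:u}
ground layer = {0:a, 3:b}
drop-orders for the pieces not yet dropped (sum over which currently-grounded one goes next):
  1 to go: {4} 1  {8} 1
  2 to go: {3,4} 1  {4,8} 2  {7,8} 1
  3 to go: {3,4,8} 3  {4,7,8} 3  {6,7,8} 1
  4 to go: {3,4,7,8} 6  {4,6,7,8} 4  {5,6,7,8} 1
  5 to go: {1,5,6,7,8} 1  {2,5,6,7,8} 1  {3,4,6,7,8} 10  {4,5,6,7,8} 5
  6 to go: {1,2,5,6,7,8} 2  {1,4,5,6,7,8} 6  {2,4,5,6,7,8} 6  {3,4,5,6,7,8} 15
  7 to go: {0,1,2,5,6,7,8} 2  {1,2,4,5,6,7,8} 14  {1,3,4,5,6,7,8} 21  {2,3,4,5,6,7,8} 21
  if 0:a drops first: 56 orders
  if 3:b drops first: 16 orders
heap linearizations: 72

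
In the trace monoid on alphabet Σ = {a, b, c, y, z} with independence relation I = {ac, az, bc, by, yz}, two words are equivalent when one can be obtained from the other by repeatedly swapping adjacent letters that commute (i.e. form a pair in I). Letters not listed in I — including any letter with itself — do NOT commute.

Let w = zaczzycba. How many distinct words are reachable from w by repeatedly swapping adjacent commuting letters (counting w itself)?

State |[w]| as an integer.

piece 0:z — minimal
piece 1:a — minimal
piece 2:c rests on {0:z}
piece 3:z rests on {2:c}
piece 4:z rests on {3:z}
piece 5:y rests on {1:a, 2:c}
piece 6:c rests on {4:z, 5:y}
piece 7:b rests on {1:a, 4:z}
piece 8:a rests on {5:y, 7:b}
minimal pieces: {0:z, 1:a}
ways to finish when only these pieces remain (= sum over removing one remaining piece with nothing left below it):
  1 left: {6}→1  {8}→1
  2 left: {6,8}→2  {7,8}→1
  3 left: {5,6,8}→2  {6,7,8}→3
  4 left: {4,6,7,8}→3  {5,6,7,8}→5
  5 left: {1,5,6,7,8}→5  {3,4,6,7,8}→3  {4,5,6,7,8}→8
  6 left: {1,4,5,6,7,8}→13  {3,4,5,6,7,8}→11
  7 left: {1,3,4,5,6,7,8}→24  {2,3,4,5,6,7,8}→11
  placing 0:z first → 35 extensions
  placing 1:a first → 11 extensions
total linear extensions = 46

46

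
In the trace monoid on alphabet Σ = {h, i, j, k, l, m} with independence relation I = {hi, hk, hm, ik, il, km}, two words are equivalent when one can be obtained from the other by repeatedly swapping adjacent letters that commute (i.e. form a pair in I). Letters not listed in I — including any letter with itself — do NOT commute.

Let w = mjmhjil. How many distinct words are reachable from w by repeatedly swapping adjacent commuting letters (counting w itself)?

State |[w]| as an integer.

piece 0:m — minimal
piece 1:j rests on {0:m}
piece 2:m rests on {1:j}
piece 3:h rests on {1:j}
piece 4:j rests on {2:m, 3:h}
piece 5:i rests on {4:j}
piece 6:l rests on {4:j}
minimal pieces: {0:m}
ways to finish when only these pieces remain (= sum over removing one remaining piece with nothing left below it):
  1 left: {5}→1  {6}→1
  2 left: {5,6}→2
  3 left: {4,5,6}→2
  4 left: {2,4,5,6}→2  {3,4,5,6}→2
  5 left: {2,3,4,5,6}→4
  placing 0:m first → 4 extensions

4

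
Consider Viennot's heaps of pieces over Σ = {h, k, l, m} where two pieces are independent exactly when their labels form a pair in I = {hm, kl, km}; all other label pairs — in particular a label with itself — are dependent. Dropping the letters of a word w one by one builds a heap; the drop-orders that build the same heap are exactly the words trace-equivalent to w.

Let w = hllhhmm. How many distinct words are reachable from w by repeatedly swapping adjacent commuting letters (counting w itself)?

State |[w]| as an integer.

drop 0:h onto floor
drop 1:l onto {0:h}
drop 2:l onto {1:l}
drop 3:h onto {2:l}
drop 4:h onto {3:h}
drop 5:m onto {2:l}
drop 6:m onto {5:m}
ground layer = {0:h}
drop-orders for the pieces not yet dropped (sum over which currently-grounded one goes next):
  1 to go: {4} 1  {6} 1
  2 to go: {3,4} 1  {4,6} 2  {5,6} 1
  3 to go: {3,4,6} 3  {4,5,6} 3
  4 to go: {3,4,5,6} 6
  5 to go: {2,3,4,5,6} 6
  if 0:h drops first: 6 orders

6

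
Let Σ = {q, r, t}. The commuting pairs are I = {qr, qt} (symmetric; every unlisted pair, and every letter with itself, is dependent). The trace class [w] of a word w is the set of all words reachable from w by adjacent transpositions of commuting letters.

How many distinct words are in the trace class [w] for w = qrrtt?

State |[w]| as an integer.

0(q) covers ∅
1(r) covers ∅
2(r) covers 1:r
3(t) covers 2:r
4(t) covers 3:t
floor of heap: 0:q, 1:r
completions by unplaced set U, small U first (add the entries for U minus each lowest piece of U):
  |U|=1: {0}:1  {4}:1
  |U|=2: {0,4}:2  {3,4}:1
  |U|=3: {0,3,4}:3  {2,3,4}:1
  start at 0(q): 1
  start at 1(r): 4
sum over floor = 5

5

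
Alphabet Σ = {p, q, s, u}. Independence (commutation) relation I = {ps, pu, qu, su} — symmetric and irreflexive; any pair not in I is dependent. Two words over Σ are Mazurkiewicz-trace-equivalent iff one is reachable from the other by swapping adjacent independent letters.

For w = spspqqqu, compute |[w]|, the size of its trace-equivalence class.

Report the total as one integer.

piece 0:s — minimal
piece 1:p — minimal
piece 2:s rests on {0:s}
piece 3:p rests on {1:p}
piece 4:q rests on {2:s, 3:p}
piece 5:q rests on {4:q}
piece 6:q rests on {5:q}
piece 7:u — minimal
minimal pieces: {0:s, 1:p, 7:u}
ways to finish when only these pieces remain (= sum over removing one remaining piece with nothing left below it):
  1 left: {6}→1  {7}→1
  2 left: {5,6}→1  {6,7}→2
  3 left: {4,5,6}→1  {5,6,7}→3
  4 left: {2,4,5,6}→1  {3,4,5,6}→1  {4,5,6,7}→4
  5 left: {0,2,4,5,6}→1  {1,3,4,5,6}→1  {2,3,4,5,6}→2  {2,4,5,6,7}→5  {3,4,5,6,7}→5
  6 left: {0,2,3,4,5,6}→3  {0,2,4,5,6,7}→6  {1,2,3,4,5,6}→3  {1,3,4,5,6,7}→6  {2,3,4,5,6,7}→12
  placing 0:s first → 21 extensions
  placing 1:p first → 21 extensions
  placing 7:u first → 6 extensions
total linear extensions = 48

48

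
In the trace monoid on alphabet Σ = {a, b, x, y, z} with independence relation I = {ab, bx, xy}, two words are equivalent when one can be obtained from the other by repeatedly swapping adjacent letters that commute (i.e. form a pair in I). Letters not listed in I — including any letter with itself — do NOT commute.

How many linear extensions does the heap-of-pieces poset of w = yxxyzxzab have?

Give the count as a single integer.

drop 0:y onto floor
drop 1:x onto floor
drop 2:x onto {1:x}
drop 3:y onto {0:y}
drop 4:z onto {2:x, 3:y}
drop 5:x onto {4:z}
drop 6:z onto {5:x}
drop 7:a onto {6:z}
drop 8:b onto {6:z}
ground layer = {0:y, 1:x}
drop-orders for the pieces not yet dropped (sum over which currently-grounded one goes next):
  1 to go: {7} 1  {8} 1
  2 to go: {7,8} 2
  3 to go: {6,7,8} 2
  4 to go: {5,6,7,8} 2
  5 to go: {4,5,6,7,8} 2
  6 to go: {2,4,5,6,7,8} 2  {3,4,5,6,7,8} 2
  7 to go: {0,3,4,5,6,7,8} 2  {1,2,4,5,6,7,8} 2  {2,3,4,5,6,7,8} 4
  if 0:y drops first: 6 orders
  if 1:x drops first: 6 orders
heap linearizations: 12

12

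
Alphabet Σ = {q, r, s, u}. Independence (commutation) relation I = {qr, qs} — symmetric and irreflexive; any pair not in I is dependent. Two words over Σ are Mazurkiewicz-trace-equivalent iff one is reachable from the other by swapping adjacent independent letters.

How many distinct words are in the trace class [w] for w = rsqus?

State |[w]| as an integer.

3

0(r) covers ∅
1(s) covers 0:r
2(q) covers ∅
3(u) covers 1:s, 2:q
4(s) covers 3:u
floor of heap: 0:r, 2:q
completions by unplaced set U, small U first (add the entries for U minus each lowest piece of U):
  |U|=1: {4}:1
  |U|=2: {3,4}:1
  |U|=3: {1,3,4}:1  {2,3,4}:1
  start at 0(r): 2
  start at 2(q): 1
sum over floor = 3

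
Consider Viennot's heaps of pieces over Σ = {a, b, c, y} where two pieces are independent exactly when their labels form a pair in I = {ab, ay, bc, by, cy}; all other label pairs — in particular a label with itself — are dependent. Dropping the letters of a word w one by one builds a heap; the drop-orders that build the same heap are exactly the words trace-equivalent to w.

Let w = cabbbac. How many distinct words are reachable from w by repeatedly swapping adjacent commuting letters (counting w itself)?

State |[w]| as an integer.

drop 0:c onto floor
drop 1:a onto {0:c}
drop 2:b onto floor
drop 3:b onto {2:b}
drop 4:b onto {3:b}
drop 5:a onto {1:a}
drop 6:c onto {5:a}
ground layer = {0:c, 2:b}
drop-orders for the pieces not yet dropped (sum over which currently-grounded one goes next):
  1 to go: {4} 1  {6} 1
  2 to go: {3,4} 1  {4,6} 2  {5,6} 1
  3 to go: {1,5,6} 1  {2,3,4} 1  {3,4,6} 3  {4,5,6} 3
  4 to go: {0,1,5,6} 1  {1,4,5,6} 4  {2,3,4,6} 4  {3,4,5,6} 6
  5 to go: {0,1,4,5,6} 5  {1,3,4,5,6} 10  {2,3,4,5,6} 10
  if 0:c drops first: 20 orders
  if 2:b drops first: 15 orders
heap linearizations: 35

35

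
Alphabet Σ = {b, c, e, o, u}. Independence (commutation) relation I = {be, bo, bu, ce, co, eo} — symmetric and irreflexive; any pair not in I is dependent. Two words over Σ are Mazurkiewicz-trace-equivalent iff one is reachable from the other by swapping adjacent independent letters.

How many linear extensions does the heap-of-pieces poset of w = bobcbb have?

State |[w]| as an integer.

6

#0=b has no predecessor
#1=o has no predecessor
#2=b depends on [0:b]
#3=c depends on [2:b]
#4=b depends on [3:c]
#5=b depends on [4:b]
sources: [0:b, 1:o]
N(rest) = Σ N(rest − s) over sources s of rest; N(one piece) = 1:
  size 1 → [1]=1  [5]=1
  size 2 → [1,5]=2  [4,5]=1
  size 3 → [1,4,5]=3  [3,4,5]=1
  size 4 → [1,3,4,5]=4  [2,3,4,5]=1
  first=0(b) contributes 5
  first=1(o) contributes 1
|[w]| = 6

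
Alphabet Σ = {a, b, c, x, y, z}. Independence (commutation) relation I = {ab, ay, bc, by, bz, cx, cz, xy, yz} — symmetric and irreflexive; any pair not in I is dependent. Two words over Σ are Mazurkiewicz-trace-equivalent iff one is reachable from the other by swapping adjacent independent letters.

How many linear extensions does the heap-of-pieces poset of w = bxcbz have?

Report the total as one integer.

10

piece 0:b — minimal
piece 1:x rests on {0:b}
piece 2:c — minimal
piece 3:b rests on {1:x}
piece 4:z rests on {1:x}
minimal pieces: {0:b, 2:c}
ways to finish when only these pieces remain (= sum over removing one remaining piece with nothing left below it):
  1 left: {2}→1  {3}→1  {4}→1
  2 left: {2,3}→2  {2,4}→2  {3,4}→2
  3 left: {1,3,4}→2  {2,3,4}→6
  placing 0:b first → 8 extensions
  placing 2:c first → 2 extensions
total linear extensions = 10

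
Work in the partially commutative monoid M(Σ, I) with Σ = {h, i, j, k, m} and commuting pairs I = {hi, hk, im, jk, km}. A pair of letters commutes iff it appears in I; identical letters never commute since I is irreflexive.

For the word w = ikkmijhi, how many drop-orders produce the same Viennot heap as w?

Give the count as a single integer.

#0=i has no predecessor
#1=k depends on [0:i]
#2=k depends on [1:k]
#3=m has no predecessor
#4=i depends on [2:k]
#5=j depends on [3:m, 4:i]
#6=h depends on [5:j]
#7=i depends on [5:j]
sources: [0:i, 3:m]
N(rest) = Σ N(rest − s) over sources s of rest; N(one piece) = 1:
  size 1 → [6]=1  [7]=1
  size 2 → [6,7]=2
  size 3 → [5,6,7]=2
  size 4 → [3,5,6,7]=2  [4,5,6,7]=2
  size 5 → [2,4,5,6,7]=2  [3,4,5,6,7]=4
  size 6 → [1,2,4,5,6,7]=2  [2,3,4,5,6,7]=6
  first=0(i) contributes 8
  first=3(m) contributes 2
|[w]| = 10

10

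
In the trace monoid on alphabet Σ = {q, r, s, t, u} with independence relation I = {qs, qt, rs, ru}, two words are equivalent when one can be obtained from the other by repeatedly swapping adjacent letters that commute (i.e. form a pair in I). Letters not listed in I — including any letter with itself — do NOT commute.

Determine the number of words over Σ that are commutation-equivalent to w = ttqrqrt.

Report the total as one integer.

3

drop 0:t onto floor
drop 1:t onto {0:t}
drop 2:q onto floor
drop 3:r onto {1:t, 2:q}
drop 4:q onto {3:r}
drop 5:r onto {4:q}
drop 6:t onto {5:r}
ground layer = {0:t, 2:q}
drop-orders for the pieces not yet dropped (sum over which currently-grounded one goes next):
  1 to go: {6} 1
  2 to go: {5,6} 1
  3 to go: {4,5,6} 1
  4 to go: {3,4,5,6} 1
  5 to go: {1,3,4,5,6} 1  {2,3,4,5,6} 1
  if 0:t drops first: 2 orders
  if 2:q drops first: 1 orders
heap linearizations: 3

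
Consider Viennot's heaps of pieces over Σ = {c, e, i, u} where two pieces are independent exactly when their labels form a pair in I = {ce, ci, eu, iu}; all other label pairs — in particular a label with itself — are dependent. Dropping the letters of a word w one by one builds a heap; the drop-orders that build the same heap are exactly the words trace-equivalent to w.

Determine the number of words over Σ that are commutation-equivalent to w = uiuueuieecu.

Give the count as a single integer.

#0=u has no predecessor
#1=i has no predecessor
#2=u depends on [0:u]
#3=u depends on [2:u]
#4=e depends on [1:i]
#5=u depends on [3:u]
#6=i depends on [4:e]
#7=e depends on [6:i]
#8=e depends on [7:e]
#9=c depends on [5:u]
#10=u depends on [9:c]
sources: [0:u, 1:i]
N(rest) = Σ N(rest − s) over sources s of rest; N(one piece) = 1:
  size 1 → [8]=1  [10]=1
  size 2 → [7,8]=1  [8,10]=2  [9,10]=1
  size 3 → [5,9,10]=1  [6,7,8]=1  [7,8,10]=3  [8,9,10]=3
  size 4 → [3,5,9,10]=1  [4,6,7,8]=1  [5,8,9,10]=4  [6,7,8,10]=4  [7,8,9,10]=6
  size 5 → [1,4,6,7,8]=1  [2,3,5,9,10]=1  [3,5,8,9,10]=5  [4,6,7,8,10]=5  [5,7,8,9,10]=10  [6,7,8,9,10]=10
  size 6 → [0,2,3,5,9,10]=1  [1,4,6,7,8,10]=6  [2,3,5,8,9,10]=6  [3,5,7,8,9,10]=15  [4,6,7,8,9,10]=15  [5,6,7,8,9,10]=20
  size 7 → [0,2,3,5,8,9,10]=7  [1,4,6,7,8,9,10]=21  [2,3,5,7,8,9,10]=21  [3,5,6,7,8,9,10]=35  [4,5,6,7,8,9,10]=35
  size 8 → [0,2,3,5,7,8,9,10]=28  [1,4,5,6,7,8,9,10]=56  [2,3,5,6,7,8,9,10]=56  [3,4,5,6,7,8,9,10]=70
  size 9 → [0,2,3,5,6,7,8,9,10]=84  [1,3,4,5,6,7,8,9,10]=126  [2,3,4,5,6,7,8,9,10]=126
  first=0(u) contributes 252
  first=1(i) contributes 210
|[w]| = 462

462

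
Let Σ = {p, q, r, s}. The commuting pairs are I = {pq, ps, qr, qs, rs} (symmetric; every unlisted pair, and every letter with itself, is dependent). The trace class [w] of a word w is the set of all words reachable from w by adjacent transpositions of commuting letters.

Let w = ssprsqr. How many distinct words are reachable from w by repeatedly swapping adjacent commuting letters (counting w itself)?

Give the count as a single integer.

140

#0=s has no predecessor
#1=s depends on [0:s]
#2=p has no predecessor
#3=r depends on [2:p]
#4=s depends on [1:s]
#5=q has no predecessor
#6=r depends on [3:r]
sources: [0:s, 2:p, 5:q]
N(rest) = Σ N(rest − s) over sources s of rest; N(one piece) = 1:
  size 1 → [4]=1  [5]=1  [6]=1
  size 2 → [1,4]=1  [3,6]=1  [4,5]=2  [4,6]=2  [5,6]=2
  size 3 → [0,1,4]=1  [1,4,5]=3  [1,4,6]=3  [2,3,6]=1  [3,4,6]=3  [3,5,6]=3  [4,5,6]=6
  size 4 → [0,1,4,5]=4  [0,1,4,6]=4  [1,3,4,6]=6  [1,4,5,6]=12  [2,3,4,6]=4  [2,3,5,6]=4  [3,4,5,6]=12
  size 5 → [0,1,3,4,6]=10  [0,1,4,5,6]=20  [1,2,3,4,6]=10  [1,3,4,5,6]=30  [2,3,4,5,6]=20
  first=0(s) contributes 60
  first=2(p) contributes 60
  first=5(q) contributes 20
|[w]| = 140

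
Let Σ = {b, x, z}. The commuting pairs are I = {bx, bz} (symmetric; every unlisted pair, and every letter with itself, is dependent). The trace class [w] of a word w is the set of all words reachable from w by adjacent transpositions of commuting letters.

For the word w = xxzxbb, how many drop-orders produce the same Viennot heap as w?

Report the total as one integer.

#0=x has no predecessor
#1=x depends on [0:x]
#2=z depends on [1:x]
#3=x depends on [2:z]
#4=b has no predecessor
#5=b depends on [4:b]
sources: [0:x, 4:b]
N(rest) = Σ N(rest − s) over sources s of rest; N(one piece) = 1:
  size 1 → [3]=1  [5]=1
  size 2 → [2,3]=1  [3,5]=2  [4,5]=1
  size 3 → [1,2,3]=1  [2,3,5]=3  [3,4,5]=3
  size 4 → [0,1,2,3]=1  [1,2,3,5]=4  [2,3,4,5]=6
  first=0(x) contributes 10
  first=4(b) contributes 5
|[w]| = 15

15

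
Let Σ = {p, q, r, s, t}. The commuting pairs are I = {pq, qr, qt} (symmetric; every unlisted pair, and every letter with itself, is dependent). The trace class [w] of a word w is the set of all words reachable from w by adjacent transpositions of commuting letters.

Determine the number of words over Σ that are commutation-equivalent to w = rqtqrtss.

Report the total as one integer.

0(r) covers ∅
1(q) covers ∅
2(t) covers 0:r
3(q) covers 1:q
4(r) covers 2:t
5(t) covers 4:r
6(s) covers 3:q, 5:t
7(s) covers 6:s
floor of heap: 0:r, 1:q
completions by unplaced set U, small U first (add the entries for U minus each lowest piece of U):
  |U|=1: {7}:1
  |U|=2: {6,7}:1
  |U|=3: {3,6,7}:1  {5,6,7}:1
  |U|=4: {1,3,6,7}:1  {3,5,6,7}:2  {4,5,6,7}:1
  |U|=5: {1,3,5,6,7}:3  {2,4,5,6,7}:1  {3,4,5,6,7}:3
  |U|=6: {0,2,4,5,6,7}:1  {1,3,4,5,6,7}:6  {2,3,4,5,6,7}:4
  start at 0(r): 10
  start at 1(q): 5
sum over floor = 15

15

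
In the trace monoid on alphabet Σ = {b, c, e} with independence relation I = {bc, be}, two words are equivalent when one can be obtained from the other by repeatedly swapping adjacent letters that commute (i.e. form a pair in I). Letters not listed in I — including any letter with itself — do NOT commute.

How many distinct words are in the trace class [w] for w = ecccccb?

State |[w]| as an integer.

#0=e has no predecessor
#1=c depends on [0:e]
#2=c depends on [1:c]
#3=c depends on [2:c]
#4=c depends on [3:c]
#5=c depends on [4:c]
#6=b has no predecessor
sources: [0:e, 6:b]
N(rest) = Σ N(rest − s) over sources s of rest; N(one piece) = 1:
  size 1 → [5]=1  [6]=1
  size 2 → [4,5]=1  [5,6]=2
  size 3 → [3,4,5]=1  [4,5,6]=3
  size 4 → [2,3,4,5]=1  [3,4,5,6]=4
  size 5 → [1,2,3,4,5]=1  [2,3,4,5,6]=5
  first=0(e) contributes 6
  first=6(b) contributes 1
|[w]| = 7

7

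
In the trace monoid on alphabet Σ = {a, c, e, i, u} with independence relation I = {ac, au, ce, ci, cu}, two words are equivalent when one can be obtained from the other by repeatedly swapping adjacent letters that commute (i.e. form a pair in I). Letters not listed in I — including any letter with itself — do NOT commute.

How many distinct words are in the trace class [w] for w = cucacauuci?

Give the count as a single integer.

drop 0:c onto floor
drop 1:u onto floor
drop 2:c onto {0:c}
drop 3:a onto floor
drop 4:c onto {2:c}
drop 5:a onto {3:a}
drop 6:u onto {1:u}
drop 7:u onto {6:u}
drop 8:c onto {4:c}
drop 9:i onto {5:a, 7:u}
ground layer = {0:c, 1:u, 3:a}
drop-orders for the pieces not yet dropped (sum over which currently-grounded one goes next):
  1 to go: {8} 1  {9} 1
  2 to go: {4,8} 1  {5,9} 1  {7,9} 1  {8,9} 2
  3 to go: {2,4,8} 1  {3,5,9} 1  {4,8,9} 3  {5,7,9} 2  {5,8,9} 3  {6,7,9} 1  {7,8,9} 3
  4 to go: {0,2,4,8} 1  {1,6,7,9} 1  {2,4,8,9} 4  {3,5,7,9} 3  {3,5,8,9} 4  {4,5,8,9} 6  {4,7,8,9} 6  {5,6,7,9} 3  {5,7,8,9} 8  {6,7,8,9} 4
  5 to go: {0,2,4,8,9} 5  {1,5,6,7,9} 4  {1,6,7,8,9} 5  {2,4,5,8,9} 10  {2,4,7,8,9} 10  {3,4,5,8,9} 10  {3,5,6,7,9} 6  {3,5,7,8,9} 15  {4,5,7,8,9} 20  {4,6,7,8,9} 10  {5,6,7,8,9} 15
  6 to go: {0,2,4,5,8,9} 15  {0,2,4,7,8,9} 15  {1,3,5,6,7,9} 10  {1,4,6,7,8,9} 15  {1,5,6,7,8,9} 24  {2,3,4,5,8,9} 20  {2,4,5,7,8,9} 40  {2,4,6,7,8,9} 20  {3,4,5,7,8,9} 45  {3,5,6,7,8,9} 36  {4,5,6,7,8,9} 45
  7 to go: {0,2,3,4,5,8,9} 35  {0,2,4,5,7,8,9} 70  {0,2,4,6,7,8,9} 35  {1,2,4,6,7,8,9} 35  {1,3,5,6,7,8,9} 70  {1,4,5,6,7,8,9} 84  {2,3,4,5,7,8,9} 105  {2,4,5,6,7,8,9} 105  {3,4,5,6,7,8,9} 126
  8 to go: {0,1,2,4,6,7,8,9} 70  {0,2,3,4,5,7,8,9} 210  {0,2,4,5,6,7,8,9} 210  {1,2,4,5,6,7,8,9} 224  {1,3,4,5,6,7,8,9} 280  {2,3,4,5,6,7,8,9} 336
  if 0:c drops first: 840 orders
  if 1:u drops first: 756 orders
  if 3:a drops first: 504 orders
heap linearizations: 2100

2100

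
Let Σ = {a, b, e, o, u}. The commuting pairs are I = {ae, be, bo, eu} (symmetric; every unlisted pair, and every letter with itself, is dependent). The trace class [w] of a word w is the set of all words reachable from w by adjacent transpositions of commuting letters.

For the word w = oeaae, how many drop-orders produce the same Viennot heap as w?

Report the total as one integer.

drop 0:o onto floor
drop 1:e onto {0:o}
drop 2:a onto {0:o}
drop 3:a onto {2:a}
drop 4:e onto {1:e}
ground layer = {0:o}
drop-orders for the pieces not yet dropped (sum over which currently-grounded one goes next):
  1 to go: {3} 1  {4} 1
  2 to go: {1,4} 1  {2,3} 1  {3,4} 2
  3 to go: {1,3,4} 3  {2,3,4} 3
  if 0:o drops first: 6 orders

6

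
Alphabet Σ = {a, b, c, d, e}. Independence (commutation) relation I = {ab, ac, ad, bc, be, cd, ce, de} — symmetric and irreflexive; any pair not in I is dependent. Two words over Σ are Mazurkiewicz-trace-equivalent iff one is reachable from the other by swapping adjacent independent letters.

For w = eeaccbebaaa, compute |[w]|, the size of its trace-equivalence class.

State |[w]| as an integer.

0(e) covers ∅
1(e) covers 0:e
2(a) covers 1:e
3(c) covers ∅
4(c) covers 3:c
5(b) covers ∅
6(e) covers 2:a
7(b) covers 5:b
8(a) covers 6:e
9(a) covers 8:a
10(a) covers 9:a
floor of heap: 0:e, 3:c, 5:b
completions by unplaced set U, small U first (add the entries for U minus each lowest piece of U):
  |U|=1: {4}:1  {7}:1  {10}:1
  |U|=2: {3,4}:1  {4,7}:2  {4,10}:2  {5,7}:1  {7,10}:2  {9,10}:1
  |U|=3: {3,4,7}:3  {3,4,10}:3  {4,5,7}:3  {4,7,10}:6  {4,9,10}:3  {5,7,10}:3  {7,9,10}:3  {8,9,10}:1
  |U|=4: {3,4,5,7}:6  {3,4,7,10}:12  {3,4,9,10}:6  {4,5,7,10}:12  {4,7,9,10}:12  {4,8,9,10}:4  {5,7,9,10}:6  {6,8,9,10}:1  {7,8,9,10}:4
  |U|=5: {2,6,8,9,10}:1  {3,4,5,7,10}:30  {3,4,7,9,10}:30  {3,4,8,9,10}:10  {4,5,7,9,10}:30  {4,6,8,9,10}:5  {4,7,8,9,10}:20  {5,7,8,9,10}:10  {6,7,8,9,10}:5
  |U|=6: {1,2,6,8,9,10}:1  {2,4,6,8,9,10}:6  {2,6,7,8,9,10}:6  {3,4,5,7,9,10}:90  {3,4,6,8,9,10}:15  {3,4,7,8,9,10}:60  {4,5,7,8,9,10}:60  {4,6,7,8,9,10}:30  {5,6,7,8,9,10}:15
  |U|=7: {0,1,2,6,8,9,10}:1  {1,2,4,6,8,9,10}:7  {1,2,6,7,8,9,10}:7  {2,3,4,6,8,9,10}:21  {2,4,6,7,8,9,10}:42  {2,5,6,7,8,9,10}:21  {3,4,5,7,8,9,10}:210  {3,4,6,7,8,9,10}:105  {4,5,6,7,8,9,10}:105
  |U|=8: {0,1,2,4,6,8,9,10}:8  {0,1,2,6,7,8,9,10}:8  {1,2,3,4,6,8,9,10}:28  {1,2,4,6,7,8,9,10}:56  {1,2,5,6,7,8,9,10}:28  {2,3,4,6,7,8,9,10}:168  {2,4,5,6,7,8,9,10}:168  {3,4,5,6,7,8,9,10}:420
  |U|=9: {0,1,2,3,4,6,8,9,10}:36  {0,1,2,4,6,7,8,9,10}:72  {0,1,2,5,6,7,8,9,10}:36  {1,2,3,4,6,7,8,9,10}:252  {1,2,4,5,6,7,8,9,10}:252  {2,3,4,5,6,7,8,9,10}:756
  start at 0(e): 1260
  start at 3(c): 360
  start at 5(b): 360
sum over floor = 1980

1980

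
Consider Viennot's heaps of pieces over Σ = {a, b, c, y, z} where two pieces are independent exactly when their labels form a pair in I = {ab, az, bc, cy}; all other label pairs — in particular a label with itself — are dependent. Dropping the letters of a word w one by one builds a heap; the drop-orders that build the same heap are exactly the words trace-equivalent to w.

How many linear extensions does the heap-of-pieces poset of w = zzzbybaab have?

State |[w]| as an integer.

piece 0:z — minimal
piece 1:z rests on {0:z}
piece 2:z rests on {1:z}
piece 3:b rests on {2:z}
piece 4:y rests on {3:b}
piece 5:b rests on {4:y}
piece 6:a rests on {4:y}
piece 7:a rests on {6:a}
piece 8:b rests on {5:b}
minimal pieces: {0:z}
ways to finish when only these pieces remain (= sum over removing one remaining piece with nothing left below it):
  1 left: {7}→1  {8}→1
  2 left: {5,8}→1  {6,7}→1  {7,8}→2
  3 left: {5,7,8}→3  {6,7,8}→3
  4 left: {5,6,7,8}→6
  5 left: {4,5,6,7,8}→6
  6 left: {3,4,5,6,7,8}→6
  7 left: {2,3,4,5,6,7,8}→6
  placing 0:z first → 6 extensions

6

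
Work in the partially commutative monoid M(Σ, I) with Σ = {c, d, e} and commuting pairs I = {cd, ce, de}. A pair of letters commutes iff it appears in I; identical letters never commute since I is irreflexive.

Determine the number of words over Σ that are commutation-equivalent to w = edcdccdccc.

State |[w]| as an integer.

drop 0:e onto floor
drop 1:d onto floor
drop 2:c onto floor
drop 3:d onto {1:d}
drop 4:c onto {2:c}
drop 5:c onto {4:c}
drop 6:d onto {3:d}
drop 7:c onto {5:c}
drop 8:c onto {7:c}
drop 9:c onto {8:c}
ground layer = {0:e, 1:d, 2:c}
drop-orders for the pieces not yet dropped (sum over which currently-grounded one goes next):
  1 to go: {0} 1  {6} 1  {9} 1
  2 to go: {0,6} 2  {0,9} 2  {3,6} 1  {6,9} 2  {8,9} 1
  3 to go: {0,3,6} 3  {0,6,9} 6  {0,8,9} 3  {1,3,6} 1  {3,6,9} 3  {6,8,9} 3  {7,8,9} 1
  4 to go: {0,1,3,6} 4  {0,3,6,9} 12  {0,6,8,9} 12  {0,7,8,9} 4  {1,3,6,9} 4  {3,6,8,9} 6  {5,7,8,9} 1  {6,7,8,9} 4
  5 to go: {0,1,3,6,9} 20  {0,3,6,8,9} 30  {0,5,7,8,9} 5  {0,6,7,8,9} 20  {1,3,6,8,9} 10  {3,6,7,8,9} 10  {4,5,7,8,9} 1  {5,6,7,8,9} 5
  6 to go: {0,1,3,6,8,9} 60  {0,3,6,7,8,9} 60  {0,4,5,7,8,9} 6  {0,5,6,7,8,9} 30  {1,3,6,7,8,9} 20  {2,4,5,7,8,9} 1  {3,5,6,7,8,9} 15  {4,5,6,7,8,9} 6
  7 to go: {0,1,3,6,7,8,9} 140  {0,2,4,5,7,8,9} 7  {0,3,5,6,7,8,9} 105  {0,4,5,6,7,8,9} 42  {1,3,5,6,7,8,9} 35  {2,4,5,6,7,8,9} 7  {3,4,5,6,7,8,9} 21
  8 to go: {0,1,3,5,6,7,8,9} 280  {0,2,4,5,6,7,8,9} 56  {0,3,4,5,6,7,8,9} 168  {1,3,4,5,6,7,8,9} 56  {2,3,4,5,6,7,8,9} 28
  if 0:e drops first: 84 orders
  if 1:d drops first: 252 orders
  if 2:c drops first: 504 orders
heap linearizations: 840

840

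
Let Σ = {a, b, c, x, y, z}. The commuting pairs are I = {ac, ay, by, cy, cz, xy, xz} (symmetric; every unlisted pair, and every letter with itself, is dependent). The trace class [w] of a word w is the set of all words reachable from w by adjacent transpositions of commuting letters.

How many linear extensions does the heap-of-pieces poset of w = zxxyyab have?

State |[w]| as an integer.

0(z) covers ∅
1(x) covers ∅
2(x) covers 1:x
3(y) covers 0:z
4(y) covers 3:y
5(a) covers 0:z, 2:x
6(b) covers 5:a
floor of heap: 0:z, 1:x
completions by unplaced set U, small U first (add the entries for U minus each lowest piece of U):
  |U|=1: {4}:1  {6}:1
  |U|=2: {3,4}:1  {4,6}:2  {5,6}:1
  |U|=3: {2,5,6}:1  {3,4,6}:3  {4,5,6}:3
  |U|=4: {1,2,5,6}:1  {2,4,5,6}:4  {3,4,5,6}:6
  |U|=5: {0,3,4,5,6}:6  {1,2,4,5,6}:5  {2,3,4,5,6}:10
  start at 0(z): 15
  start at 1(x): 16
sum over floor = 31

31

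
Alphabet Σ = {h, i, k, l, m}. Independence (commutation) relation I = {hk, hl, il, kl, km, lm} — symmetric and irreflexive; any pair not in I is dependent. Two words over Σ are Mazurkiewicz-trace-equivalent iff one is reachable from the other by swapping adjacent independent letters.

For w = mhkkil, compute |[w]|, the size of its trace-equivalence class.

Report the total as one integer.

#0=m has no predecessor
#1=h depends on [0:m]
#2=k has no predecessor
#3=k depends on [2:k]
#4=i depends on [1:h, 3:k]
#5=l has no predecessor
sources: [0:m, 2:k, 5:l]
N(rest) = Σ N(rest − s) over sources s of rest; N(one piece) = 1:
  size 1 → [4]=1  [5]=1
  size 2 → [1,4]=1  [3,4]=1  [4,5]=2
  size 3 → [0,1,4]=1  [1,3,4]=2  [1,4,5]=3  [2,3,4]=1  [3,4,5]=3
  size 4 → [0,1,3,4]=3  [0,1,4,5]=4  [1,2,3,4]=3  [1,3,4,5]=8  [2,3,4,5]=4
  first=0(m) contributes 15
  first=2(k) contributes 15
  first=5(l) contributes 6
|[w]| = 36

36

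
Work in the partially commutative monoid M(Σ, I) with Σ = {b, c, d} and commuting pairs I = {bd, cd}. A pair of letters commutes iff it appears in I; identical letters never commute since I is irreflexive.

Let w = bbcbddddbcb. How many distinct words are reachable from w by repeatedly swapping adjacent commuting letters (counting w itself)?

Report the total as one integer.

0(b) covers ∅
1(b) covers 0:b
2(c) covers 1:b
3(b) covers 2:c
4(d) covers ∅
5(d) covers 4:d
6(d) covers 5:d
7(d) covers 6:d
8(b) covers 3:b
9(c) covers 8:b
10(b) covers 9:c
floor of heap: 0:b, 4:d
completions by unplaced set U, small U first (add the entries for U minus each lowest piece of U):
  |U|=1: {7}:1  {10}:1
  |U|=2: {6,7}:1  {7,10}:2  {9,10}:1
  |U|=3: {5,6,7}:1  {6,7,10}:3  {7,9,10}:3  {8,9,10}:1
  |U|=4: {3,8,9,10}:1  {4,5,6,7}:1  {5,6,7,10}:4  {6,7,9,10}:6  {7,8,9,10}:4
  |U|=5: {2,3,8,9,10}:1  {3,7,8,9,10}:5  {4,5,6,7,10}:5  {5,6,7,9,10}:10  {6,7,8,9,10}:10
  |U|=6: {1,2,3,8,9,10}:1  {2,3,7,8,9,10}:6  {3,6,7,8,9,10}:15  {4,5,6,7,9,10}:15  {5,6,7,8,9,10}:20
  |U|=7: {0,1,2,3,8,9,10}:1  {1,2,3,7,8,9,10}:7  {2,3,6,7,8,9,10}:21  {3,5,6,7,8,9,10}:35  {4,5,6,7,8,9,10}:35
  |U|=8: {0,1,2,3,7,8,9,10}:8  {1,2,3,6,7,8,9,10}:28  {2,3,5,6,7,8,9,10}:56  {3,4,5,6,7,8,9,10}:70
  |U|=9: {0,1,2,3,6,7,8,9,10}:36  {1,2,3,5,6,7,8,9,10}:84  {2,3,4,5,6,7,8,9,10}:126
  start at 0(b): 210
  start at 4(d): 120
sum over floor = 330

330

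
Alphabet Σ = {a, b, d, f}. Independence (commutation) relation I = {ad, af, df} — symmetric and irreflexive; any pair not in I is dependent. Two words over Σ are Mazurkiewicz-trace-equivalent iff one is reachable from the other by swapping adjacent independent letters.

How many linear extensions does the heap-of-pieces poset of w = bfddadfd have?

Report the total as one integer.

piece 0:b — minimal
piece 1:f rests on {0:b}
piece 2:d rests on {0:b}
piece 3:d rests on {2:d}
piece 4:a rests on {0:b}
piece 5:d rests on {3:d}
piece 6:f rests on {1:f}
piece 7:d rests on {5:d}
minimal pieces: {0:b}
ways to finish when only these pieces remain (= sum over removing one remaining piece with nothing left below it):
  1 left: {4}→1  {6}→1  {7}→1
  2 left: {1,6}→1  {4,6}→2  {4,7}→2  {5,7}→1  {6,7}→2
  3 left: {1,4,6}→3  {1,6,7}→3  {3,5,7}→1  {4,5,7}→3  {4,6,7}→6  {5,6,7}→3
  4 left: {1,4,6,7}→12  {1,5,6,7}→6  {2,3,5,7}→1  {3,4,5,7}→4  {3,5,6,7}→4  {4,5,6,7}→12
  5 left: {1,3,5,6,7}→10  {1,4,5,6,7}→30  {2,3,4,5,7}→5  {2,3,5,6,7}→5  {3,4,5,6,7}→20
  6 left: {1,2,3,5,6,7}→15  {1,3,4,5,6,7}→60  {2,3,4,5,6,7}→30
  placing 0:b first → 105 extensions

105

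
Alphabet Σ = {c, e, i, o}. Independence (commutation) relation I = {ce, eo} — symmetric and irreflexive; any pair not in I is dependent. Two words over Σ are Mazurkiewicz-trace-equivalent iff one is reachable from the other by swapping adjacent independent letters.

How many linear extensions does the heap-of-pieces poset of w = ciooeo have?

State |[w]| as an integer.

0(c) covers ∅
1(i) covers 0:c
2(o) covers 1:i
3(o) covers 2:o
4(e) covers 1:i
5(o) covers 3:o
floor of heap: 0:c
completions by unplaced set U, small U first (add the entries for U minus each lowest piece of U):
  |U|=1: {4}:1  {5}:1
  |U|=2: {3,5}:1  {4,5}:2
  |U|=3: {2,3,5}:1  {3,4,5}:3
  |U|=4: {2,3,4,5}:4
  start at 0(c): 4

4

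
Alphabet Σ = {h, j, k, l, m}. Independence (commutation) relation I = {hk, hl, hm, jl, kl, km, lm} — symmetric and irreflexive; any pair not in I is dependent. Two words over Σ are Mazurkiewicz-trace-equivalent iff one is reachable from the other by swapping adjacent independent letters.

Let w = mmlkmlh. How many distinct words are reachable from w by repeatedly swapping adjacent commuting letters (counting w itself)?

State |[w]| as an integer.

drop 0:m onto floor
drop 1:m onto {0:m}
drop 2:l onto floor
drop 3:k onto floor
drop 4:m onto {1:m}
drop 5:l onto {2:l}
drop 6:h onto floor
ground layer = {0:m, 2:l, 3:k, 6:h}
drop-orders for the pieces not yet dropped (sum over which currently-grounded one goes next):
  1 to go: {3} 1  {4} 1  {5} 1  {6} 1
  2 to go: {1,4} 1  {2,5} 1  {3,4} 2  {3,5} 2  {3,6} 2  {4,5} 2  {4,6} 2  {5,6} 2
  3 to go: {0,1,4} 1  {1,3,4} 3  {1,4,5} 3  {1,4,6} 3  {2,3,5} 3  {2,4,5} 3  {2,5,6} 3  {3,4,5} 6  {3,4,6} 6  {3,5,6} 6  {4,5,6} 6
  4 to go: {0,1,3,4} 4  {0,1,4,5} 4  {0,1,4,6} 4  {1,2,4,5} 6  {1,3,4,5} 12  {1,3,4,6} 12  {1,4,5,6} 12  {2,3,4,5} 12  {2,3,5,6} 12  {2,4,5,6} 12  {3,4,5,6} 24
  5 to go: {0,1,2,4,5} 10  {0,1,3,4,5} 20  {0,1,3,4,6} 20  {0,1,4,5,6} 20  {1,2,3,4,5} 30  {1,2,4,5,6} 30  {1,3,4,5,6} 60  {2,3,4,5,6} 60
  if 0:m drops first: 180 orders
  if 2:l drops first: 120 orders
  if 3:k drops first: 60 orders
  if 6:h drops first: 60 orders
heap linearizations: 420

420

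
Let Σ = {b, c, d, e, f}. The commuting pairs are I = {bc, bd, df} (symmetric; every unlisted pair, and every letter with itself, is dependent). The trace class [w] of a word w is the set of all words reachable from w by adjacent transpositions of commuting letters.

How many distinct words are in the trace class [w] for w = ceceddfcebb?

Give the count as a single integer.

#0=c has no predecessor
#1=e depends on [0:c]
#2=c depends on [1:e]
#3=e depends on [2:c]
#4=d depends on [3:e]
#5=d depends on [4:d]
#6=f depends on [3:e]
#7=c depends on [5:d, 6:f]
#8=e depends on [7:c]
#9=b depends on [8:e]
#10=b depends on [9:b]
sources: [0:c]
N(rest) = Σ N(rest − s) over sources s of rest; N(one piece) = 1:
  size 1 → [10]=1
  size 2 → [9,10]=1
  size 3 → [8,9,10]=1
  size 4 → [7,8,9,10]=1
  size 5 → [5,7,8,9,10]=1  [6,7,8,9,10]=1
  size 6 → [4,5,7,8,9,10]=1  [5,6,7,8,9,10]=2
  size 7 → [4,5,6,7,8,9,10]=3
  size 8 → [3,4,5,6,7,8,9,10]=3
  size 9 → [2,3,4,5,6,7,8,9,10]=3
  first=0(c) contributes 3

3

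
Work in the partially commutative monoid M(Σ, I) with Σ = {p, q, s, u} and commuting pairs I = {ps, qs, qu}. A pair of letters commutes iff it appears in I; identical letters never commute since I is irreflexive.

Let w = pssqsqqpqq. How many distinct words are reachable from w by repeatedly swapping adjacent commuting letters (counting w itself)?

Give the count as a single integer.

120

drop 0:p onto floor
drop 1:s onto floor
drop 2:s onto {1:s}
drop 3:q onto {0:p}
drop 4:s onto {2:s}
drop 5:q onto {3:q}
drop 6:q onto {5:q}
drop 7:p onto {6:q}
drop 8:q onto {7:p}
drop 9:q onto {8:q}
ground layer = {0:p, 1:s}
drop-orders for the pieces not yet dropped (sum over which currently-grounded one goes next):
  1 to go: {4} 1  {9} 1
  2 to go: {2,4} 1  {4,9} 2  {8,9} 1
  3 to go: {1,2,4} 1  {2,4,9} 3  {4,8,9} 3  {7,8,9} 1
  4 to go: {1,2,4,9} 4  {2,4,8,9} 6  {4,7,8,9} 4  {6,7,8,9} 1
  5 to go: {1,2,4,8,9} 10  {2,4,7,8,9} 10  {4,6,7,8,9} 5  {5,6,7,8,9} 1
  6 to go: {1,2,4,7,8,9} 20  {2,4,6,7,8,9} 15  {3,5,6,7,8,9} 1  {4,5,6,7,8,9} 6
  7 to go: {0,3,5,6,7,8,9} 1  {1,2,4,6,7,8,9} 35  {2,4,5,6,7,8,9} 21  {3,4,5,6,7,8,9} 7
  8 to go: {0,3,4,5,6,7,8,9} 8  {1,2,4,5,6,7,8,9} 56  {2,3,4,5,6,7,8,9} 28
  if 0:p drops first: 84 orders
  if 1:s drops first: 36 orders
heap linearizations: 120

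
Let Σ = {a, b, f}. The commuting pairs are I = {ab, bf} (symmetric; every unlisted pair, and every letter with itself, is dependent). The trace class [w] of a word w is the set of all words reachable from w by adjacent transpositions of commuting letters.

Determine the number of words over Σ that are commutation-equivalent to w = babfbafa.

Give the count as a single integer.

0(b) covers ∅
1(a) covers ∅
2(b) covers 0:b
3(f) covers 1:a
4(b) covers 2:b
5(a) covers 3:f
6(f) covers 5:a
7(a) covers 6:f
floor of heap: 0:b, 1:a
completions by unplaced set U, small U first (add the entries for U minus each lowest piece of U):
  |U|=1: {4}:1  {7}:1
  |U|=2: {2,4}:1  {4,7}:2  {6,7}:1
  |U|=3: {0,2,4}:1  {2,4,7}:3  {4,6,7}:3  {5,6,7}:1
  |U|=4: {0,2,4,7}:4  {2,4,6,7}:6  {3,5,6,7}:1  {4,5,6,7}:4
  |U|=5: {0,2,4,6,7}:10  {1,3,5,6,7}:1  {2,4,5,6,7}:10  {3,4,5,6,7}:5
  |U|=6: {0,2,4,5,6,7}:20  {1,3,4,5,6,7}:6  {2,3,4,5,6,7}:15
  start at 0(b): 21
  start at 1(a): 35
sum over floor = 56

56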